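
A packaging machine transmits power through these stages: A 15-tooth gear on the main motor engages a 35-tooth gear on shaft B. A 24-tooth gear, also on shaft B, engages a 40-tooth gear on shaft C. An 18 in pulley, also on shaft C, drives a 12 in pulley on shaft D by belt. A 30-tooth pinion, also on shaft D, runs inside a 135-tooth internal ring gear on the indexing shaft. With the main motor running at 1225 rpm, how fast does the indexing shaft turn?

105 rpm

Gear mesh: ratio = 35/15 = 2.3333, so shaft B turns at 1225 / 2.3333 = 525 rpm.
Gear mesh: ratio = 40/24 = 1.6667, so shaft C turns at 525 / 1.6667 = 315 rpm.
Belt: ratio = 12/18 = 0.66667, so shaft D turns at 315 / 0.66667 = 472.5 rpm.
Internal gear: ratio = 135/30 = 4.5, so the indexing shaft turns at 472.5 / 4.5 = 105 rpm.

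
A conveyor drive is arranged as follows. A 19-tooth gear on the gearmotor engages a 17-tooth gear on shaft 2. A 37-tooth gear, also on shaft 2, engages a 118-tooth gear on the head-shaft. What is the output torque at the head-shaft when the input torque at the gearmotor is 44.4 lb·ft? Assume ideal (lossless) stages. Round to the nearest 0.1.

After the gear mesh (17/19): 44.4 × 0.89474 = 39.726 lb·ft
After the gear mesh (118/37): 39.726 × 3.1892 = 126.69 lb·ft

126.7 lb·ft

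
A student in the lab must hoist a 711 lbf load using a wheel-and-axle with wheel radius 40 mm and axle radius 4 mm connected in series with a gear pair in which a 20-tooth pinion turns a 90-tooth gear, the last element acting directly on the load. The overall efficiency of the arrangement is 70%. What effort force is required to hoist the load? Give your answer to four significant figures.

22.57 lbf

Wheel-and-axle MA = R/r = 40/4 = 10.
Gear pair MA = 90/20 = 4.5.
Combined ideal MA = 10 × 4.5 = 45.
Actual MA = 45 × 0.70 = 31.5.
Effort = load / actual MA = 711 / 31.5 = 22.571 lbf.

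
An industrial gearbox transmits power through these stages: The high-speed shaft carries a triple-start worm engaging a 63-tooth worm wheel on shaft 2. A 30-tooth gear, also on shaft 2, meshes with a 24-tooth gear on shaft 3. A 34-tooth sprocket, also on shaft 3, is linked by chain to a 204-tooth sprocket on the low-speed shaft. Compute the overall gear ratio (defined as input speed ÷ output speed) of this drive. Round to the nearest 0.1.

100.8

Each stage contributes driven/driver: worm 63/3 = 21, gear mesh 24/30 = 0.8, chain 204/34 = 6.
Overall: 21 × 0.8 × 6 = 100.8.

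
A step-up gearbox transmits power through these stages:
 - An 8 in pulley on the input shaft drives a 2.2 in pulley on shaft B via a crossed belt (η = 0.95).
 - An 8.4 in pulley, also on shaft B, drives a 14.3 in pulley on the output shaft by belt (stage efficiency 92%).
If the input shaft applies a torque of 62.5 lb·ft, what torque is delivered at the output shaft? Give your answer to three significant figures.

Belt: ratio = 2.2/8 = 0.275; torque at shaft B = 62.5 × 0.275 × 0.95 = 16.328 lb·ft.
Belt: ratio = 14.3/8.4 = 1.7024; torque at the output shaft = 16.328 × 1.7024 × 0.92 = 25.573 lb·ft.

25.6 lb·ft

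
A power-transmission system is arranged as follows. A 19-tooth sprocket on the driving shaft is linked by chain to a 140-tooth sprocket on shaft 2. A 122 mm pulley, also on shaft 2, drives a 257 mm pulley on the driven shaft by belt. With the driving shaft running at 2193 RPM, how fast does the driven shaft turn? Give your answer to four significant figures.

141.3 RPM

Chain: ratio = 140/19 = 7.3684, so shaft 2 turns at 2193 / 7.3684 = 297.62 RPM.
Belt: ratio = 257/122 = 2.1066, so the driven shaft turns at 297.62 / 2.1066 = 141.28 RPM.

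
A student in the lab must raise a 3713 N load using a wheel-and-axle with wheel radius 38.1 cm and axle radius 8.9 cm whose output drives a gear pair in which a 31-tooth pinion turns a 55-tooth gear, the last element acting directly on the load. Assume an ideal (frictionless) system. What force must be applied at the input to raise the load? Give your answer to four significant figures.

488.9 N

Wheel-and-axle MA = R/r = 38.1/8.9 = 4.2809.
Gear pair MA = 55/31 = 1.7742.
Combined ideal MA = 4.2809 × 1.7742 = 7.5951.
Effort = load / MA = 3713 / 7.5951 = 488.87 N.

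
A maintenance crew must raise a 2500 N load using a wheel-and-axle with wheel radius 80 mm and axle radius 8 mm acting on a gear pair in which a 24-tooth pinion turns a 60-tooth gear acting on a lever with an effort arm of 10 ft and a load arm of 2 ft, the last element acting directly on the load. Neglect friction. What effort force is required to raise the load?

20 N

Wheel-and-axle MA = R/r = 80/8 = 10.
Gear pair MA = 60/24 = 2.5.
Lever MA = effort arm / load arm = 10/2 = 5.
Combined ideal MA = 10 × 2.5 × 5 = 125.
Effort = load / MA = 2500 / 125 = 20 N.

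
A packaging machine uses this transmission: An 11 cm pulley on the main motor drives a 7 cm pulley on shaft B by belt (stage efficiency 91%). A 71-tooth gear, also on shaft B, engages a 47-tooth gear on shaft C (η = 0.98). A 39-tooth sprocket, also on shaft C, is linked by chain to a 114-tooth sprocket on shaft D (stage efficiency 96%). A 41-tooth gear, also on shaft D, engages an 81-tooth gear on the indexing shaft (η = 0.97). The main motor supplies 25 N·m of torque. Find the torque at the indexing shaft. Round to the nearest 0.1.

After the belt (7/11): 25 × 0.63636 × 0.91 = 14.477 N·m
After the gear mesh (47/71): 14.477 × 0.66197 × 0.98 = 9.3919 N·m
After the chain (114/39): 9.3919 × 2.9231 × 0.96 = 26.355 N·m
After the gear mesh (81/41): 26.355 × 1.9756 × 0.97 = 50.505 N·m

50.5 N·m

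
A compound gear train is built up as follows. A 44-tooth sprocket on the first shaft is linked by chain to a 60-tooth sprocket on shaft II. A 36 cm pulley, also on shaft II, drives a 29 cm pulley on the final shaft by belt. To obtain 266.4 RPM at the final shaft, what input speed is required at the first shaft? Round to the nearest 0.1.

292.6 RPM

Overall ratio R = 1.3636 × 0.80556 = 1.0985.
Required input speed = output speed × R = 266.4 × 1.0985 = 292.64 RPM.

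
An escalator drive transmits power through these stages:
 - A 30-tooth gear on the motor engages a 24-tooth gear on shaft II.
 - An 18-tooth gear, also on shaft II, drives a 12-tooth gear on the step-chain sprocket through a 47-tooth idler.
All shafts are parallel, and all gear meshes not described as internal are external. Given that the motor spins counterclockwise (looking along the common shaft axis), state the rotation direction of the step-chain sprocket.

clockwise

the motor → shaft II: external mesh, 1 reversal → CW.
shaft II → the step-chain sprocket: driver → idler → driven is 2 external meshes, 2 reversals → CW.
3 reversals in total — an odd number — so the step-chain sprocket turns opposite to the motor.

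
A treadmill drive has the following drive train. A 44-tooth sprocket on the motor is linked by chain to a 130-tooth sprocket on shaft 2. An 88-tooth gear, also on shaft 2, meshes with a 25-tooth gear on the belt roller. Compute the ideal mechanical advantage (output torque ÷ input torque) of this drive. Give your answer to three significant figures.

0.839

Each stage contributes driven/driver: chain 130/44 = 2.9545, gear mesh 25/88 = 0.28409.
Overall: 2.9545 × 0.28409 = 0.83936.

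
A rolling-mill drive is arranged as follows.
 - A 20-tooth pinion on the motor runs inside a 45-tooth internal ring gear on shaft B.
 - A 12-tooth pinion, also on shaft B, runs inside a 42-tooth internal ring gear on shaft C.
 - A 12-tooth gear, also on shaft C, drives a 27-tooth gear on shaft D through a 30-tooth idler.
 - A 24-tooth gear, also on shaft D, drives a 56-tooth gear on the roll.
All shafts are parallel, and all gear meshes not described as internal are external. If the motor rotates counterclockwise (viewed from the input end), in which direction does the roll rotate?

clockwise

the motor → shaft B: internal mesh, same direction → CCW.
shaft B → shaft C: internal mesh, same direction → CCW.
shaft C → shaft D: driver → idler → driven is 2 external meshes, 2 reversals → CCW.
shaft D → the roll: external mesh, 1 reversal → CW.
3 reversals in total — an odd number — so the roll turns opposite to the motor.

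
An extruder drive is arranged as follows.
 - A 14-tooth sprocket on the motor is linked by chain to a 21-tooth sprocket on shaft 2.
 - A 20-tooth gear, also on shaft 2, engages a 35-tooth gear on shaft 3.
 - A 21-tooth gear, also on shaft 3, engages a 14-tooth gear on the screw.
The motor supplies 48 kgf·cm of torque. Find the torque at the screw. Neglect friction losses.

84 kgf·cm

After the chain (21/14): 48 × 1.5 = 72 kgf·cm
After the gear mesh (35/20): 72 × 1.75 = 126 kgf·cm
After the gear mesh (14/21): 126 × 0.66667 = 84 kgf·cm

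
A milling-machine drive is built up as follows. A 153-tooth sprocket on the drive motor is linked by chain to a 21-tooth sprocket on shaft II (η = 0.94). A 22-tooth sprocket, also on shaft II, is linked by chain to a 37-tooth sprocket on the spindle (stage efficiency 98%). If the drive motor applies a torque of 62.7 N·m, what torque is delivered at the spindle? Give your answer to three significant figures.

Chain: ratio = 21/153 = 0.13725; torque at shaft II = 62.7 × 0.13725 × 0.94 = 8.0895 N·m.
Chain: ratio = 37/22 = 1.6818; torque at the spindle = 8.0895 × 1.6818 × 0.98 = 13.333 N·m.

13.3 N·m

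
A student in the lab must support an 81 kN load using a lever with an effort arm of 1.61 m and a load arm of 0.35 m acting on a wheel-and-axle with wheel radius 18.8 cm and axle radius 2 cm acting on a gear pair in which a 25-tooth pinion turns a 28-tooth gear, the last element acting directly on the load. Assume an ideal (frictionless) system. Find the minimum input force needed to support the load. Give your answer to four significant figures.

1.673 kN

Lever MA = effort arm / load arm = 1.61/0.35 = 4.6.
Wheel-and-axle MA = R/r = 18.8/2 = 9.4.
Gear pair MA = 28/25 = 1.12.
Combined ideal MA = 4.6 × 9.4 × 1.12 = 48.429.
Effort = load / MA = 81 / 48.429 = 1.6726 kN.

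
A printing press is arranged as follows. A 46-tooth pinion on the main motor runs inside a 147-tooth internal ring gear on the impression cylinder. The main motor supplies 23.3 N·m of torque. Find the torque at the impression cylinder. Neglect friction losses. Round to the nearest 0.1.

74.5 N·m

After the internal gear (147/46): 23.3 × 3.1957 = 74.459 N·m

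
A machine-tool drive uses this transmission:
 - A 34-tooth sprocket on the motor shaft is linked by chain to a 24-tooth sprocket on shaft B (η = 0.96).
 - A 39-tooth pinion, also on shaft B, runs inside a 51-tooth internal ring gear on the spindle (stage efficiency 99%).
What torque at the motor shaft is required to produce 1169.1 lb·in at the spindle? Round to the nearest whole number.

Overall ratio R = 0.70588 × 1.3077 = 0.92308; overall efficiency η = 0.96 × 0.99 = 0.9504.
Input torque = output torque / (R × η) = 1169.1 / (0.92308 × 0.9504) = 1332.6 lb·in.

1333 lb·in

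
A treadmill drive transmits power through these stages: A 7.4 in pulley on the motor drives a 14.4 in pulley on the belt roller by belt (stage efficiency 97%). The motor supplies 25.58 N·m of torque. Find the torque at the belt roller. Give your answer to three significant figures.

48.3 N·m

belt 14.4/7.4 = 1.9459 → τ = 25.58·1.9459·0.97 = 48.284 N·m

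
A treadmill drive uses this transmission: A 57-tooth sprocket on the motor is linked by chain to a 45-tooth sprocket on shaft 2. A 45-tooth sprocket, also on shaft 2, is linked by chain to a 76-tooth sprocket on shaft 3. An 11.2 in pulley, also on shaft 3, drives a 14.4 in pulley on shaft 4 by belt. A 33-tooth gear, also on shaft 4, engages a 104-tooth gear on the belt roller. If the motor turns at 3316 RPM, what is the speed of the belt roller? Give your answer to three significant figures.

614 RPM

chain 45/57 = 0.78947 → 3316/0.78947 = 4200.3 RPM
chain 76/45 = 1.6889 → 4200.3/1.6889 = 2487 RPM
belt 14.4/11.2 = 1.2857 → 2487/1.2857 = 1934.3 RPM
gear mesh 104/33 = 3.1515 → 1934.3/3.1515 = 613.78 RPM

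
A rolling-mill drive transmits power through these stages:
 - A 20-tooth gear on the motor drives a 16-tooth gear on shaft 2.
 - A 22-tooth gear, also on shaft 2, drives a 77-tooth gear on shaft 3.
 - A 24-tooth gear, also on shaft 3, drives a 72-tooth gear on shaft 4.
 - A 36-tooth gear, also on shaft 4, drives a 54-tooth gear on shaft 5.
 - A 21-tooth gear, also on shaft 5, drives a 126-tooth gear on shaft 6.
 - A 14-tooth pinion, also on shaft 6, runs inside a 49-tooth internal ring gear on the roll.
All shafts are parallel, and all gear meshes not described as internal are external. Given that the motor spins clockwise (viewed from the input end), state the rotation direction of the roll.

anticlockwise

the motor → shaft 2: external mesh, 1 reversal → CCW.
shaft 2 → shaft 3: external mesh, 1 reversal → CW.
shaft 3 → shaft 4: external mesh, 1 reversal → CCW.
shaft 4 → shaft 5: external mesh, 1 reversal → CW.
shaft 5 → shaft 6: external mesh, 1 reversal → CCW.
shaft 6 → the roll: internal mesh, same direction → CCW.
5 reversals in total — an odd number — so the roll turns opposite to the motor.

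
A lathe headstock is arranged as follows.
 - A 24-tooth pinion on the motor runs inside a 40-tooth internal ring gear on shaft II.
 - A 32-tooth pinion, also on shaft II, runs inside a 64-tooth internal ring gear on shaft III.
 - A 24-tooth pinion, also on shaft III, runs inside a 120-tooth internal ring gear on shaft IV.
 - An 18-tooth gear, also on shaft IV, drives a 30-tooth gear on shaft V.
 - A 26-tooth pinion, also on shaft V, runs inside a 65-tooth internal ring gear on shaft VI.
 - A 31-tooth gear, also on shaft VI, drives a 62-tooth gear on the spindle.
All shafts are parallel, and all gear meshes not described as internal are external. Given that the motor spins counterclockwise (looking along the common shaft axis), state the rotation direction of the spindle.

the motor → shaft II: internal mesh, same direction → CCW.
shaft II → shaft III: internal mesh, same direction → CCW.
shaft III → shaft IV: internal mesh, same direction → CCW.
shaft IV → shaft V: external mesh, 1 reversal → CW.
shaft V → shaft VI: internal mesh, same direction → CW.
shaft VI → the spindle: external mesh, 1 reversal → CCW.
2 reversals in total — an even number — so the spindle turns the same way as the motor.

counterclockwise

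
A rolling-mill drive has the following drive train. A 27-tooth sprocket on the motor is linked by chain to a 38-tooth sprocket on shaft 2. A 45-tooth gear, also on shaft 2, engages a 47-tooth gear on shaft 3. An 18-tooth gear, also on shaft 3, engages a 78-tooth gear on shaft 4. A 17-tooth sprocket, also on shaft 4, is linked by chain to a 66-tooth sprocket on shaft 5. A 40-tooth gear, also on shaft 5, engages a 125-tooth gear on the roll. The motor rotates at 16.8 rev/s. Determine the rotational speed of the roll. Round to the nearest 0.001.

the motor → shaft 2 (chain, 38/27): 16.8 ÷ 1.4074 = 11.937 rev/s
shaft 2 → shaft 3 (gear mesh, 47/45): 11.937 ÷ 1.0444 = 11.429 rev/s
shaft 3 → shaft 4 (gear mesh, 78/18): 11.429 ÷ 4.3333 = 2.6374 rev/s
shaft 4 → shaft 5 (chain, 66/17): 2.6374 ÷ 3.8824 = 0.67934 rev/s
shaft 5 → the roll (gear mesh, 125/40): 0.67934 ÷ 3.125 = 0.21739 rev/s

0.217 rev/s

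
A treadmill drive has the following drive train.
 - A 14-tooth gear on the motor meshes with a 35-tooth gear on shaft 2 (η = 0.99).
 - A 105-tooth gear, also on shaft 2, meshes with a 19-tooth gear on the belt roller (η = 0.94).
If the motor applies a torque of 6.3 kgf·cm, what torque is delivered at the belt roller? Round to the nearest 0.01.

2.65 kgf·cm

After the gear mesh (35/14): 6.3 × 2.5 × 0.99 = 15.592 kgf·cm
After the gear mesh (19/105): 15.592 × 0.18095 × 0.94 = 2.6522 kgf·cm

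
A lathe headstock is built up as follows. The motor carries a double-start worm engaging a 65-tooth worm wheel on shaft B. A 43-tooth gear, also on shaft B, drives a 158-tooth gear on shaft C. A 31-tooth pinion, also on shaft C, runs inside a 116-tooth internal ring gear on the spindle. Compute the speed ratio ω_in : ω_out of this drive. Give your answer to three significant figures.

Each stage contributes driven/driver: worm 65/2 = 32.5, gear mesh 158/43 = 3.6744, internal gear 116/31 = 3.7419.
Overall: 32.5 × 3.6744 × 3.7419 = 446.86.

447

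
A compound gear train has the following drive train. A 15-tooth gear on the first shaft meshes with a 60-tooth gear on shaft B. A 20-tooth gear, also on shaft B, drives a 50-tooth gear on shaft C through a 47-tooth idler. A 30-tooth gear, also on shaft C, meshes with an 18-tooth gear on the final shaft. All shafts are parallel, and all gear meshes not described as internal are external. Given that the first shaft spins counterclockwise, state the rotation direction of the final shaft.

counterclockwise

the first shaft → shaft B: external mesh, 1 reversal → CW.
shaft B → shaft C: driver → idler → driven is 2 external meshes, 2 reversals → CW.
shaft C → the final shaft: external mesh, 1 reversal → CCW.
4 reversals in total — an even number — so the final shaft turns the same way as the first shaft.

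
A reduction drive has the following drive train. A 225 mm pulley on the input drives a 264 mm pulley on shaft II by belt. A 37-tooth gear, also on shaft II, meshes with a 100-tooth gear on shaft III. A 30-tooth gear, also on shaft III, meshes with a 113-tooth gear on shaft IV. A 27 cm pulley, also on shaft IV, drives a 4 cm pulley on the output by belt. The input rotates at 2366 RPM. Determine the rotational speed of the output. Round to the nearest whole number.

1337 RPM

Belt: ratio = 264/225 = 1.1733, so shaft II turns at 2366 / 1.1733 = 2016.5 RPM.
Gear mesh: ratio = 100/37 = 2.7027, so shaft III turns at 2016.5 / 2.7027 = 746.1 RPM.
Gear mesh: ratio = 113/30 = 3.7667, so shaft IV turns at 746.1 / 3.7667 = 198.08 RPM.
Belt: ratio = 4/27 = 0.14815, so the output turns at 198.08 / 0.14815 = 1337 RPM.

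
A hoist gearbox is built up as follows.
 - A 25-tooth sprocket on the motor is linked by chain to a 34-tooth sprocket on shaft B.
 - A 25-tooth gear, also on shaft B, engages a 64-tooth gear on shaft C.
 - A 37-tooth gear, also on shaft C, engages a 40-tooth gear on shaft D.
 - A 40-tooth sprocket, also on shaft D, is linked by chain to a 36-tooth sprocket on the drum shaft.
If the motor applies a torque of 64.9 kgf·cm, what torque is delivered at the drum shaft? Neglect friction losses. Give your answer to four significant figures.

After the chain (34/25): 64.9 × 1.36 = 88.264 kgf·cm
After the gear mesh (64/25): 88.264 × 2.56 = 225.96 kgf·cm
After the gear mesh (40/37): 225.96 × 1.0811 = 244.28 kgf·cm
After the chain (36/40): 244.28 × 0.9 = 219.85 kgf·cm

219.8 kgf·cm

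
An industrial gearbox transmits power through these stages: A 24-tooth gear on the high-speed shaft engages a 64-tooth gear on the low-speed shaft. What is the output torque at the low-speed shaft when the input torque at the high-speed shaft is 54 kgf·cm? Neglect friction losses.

144 kgf·cm

After the gear mesh (64/24): 54 × 2.6667 = 144 kgf·cm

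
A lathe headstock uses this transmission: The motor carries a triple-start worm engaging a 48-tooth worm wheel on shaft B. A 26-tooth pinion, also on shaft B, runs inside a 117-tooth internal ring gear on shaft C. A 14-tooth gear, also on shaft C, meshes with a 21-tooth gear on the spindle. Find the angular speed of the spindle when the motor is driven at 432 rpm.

worm 48/3 = 16 → 432/16 = 27 rpm
internal gear 117/26 = 4.5 → 27/4.5 = 6 rpm
gear mesh 21/14 = 1.5 → 6/1.5 = 4 rpm

4 rpm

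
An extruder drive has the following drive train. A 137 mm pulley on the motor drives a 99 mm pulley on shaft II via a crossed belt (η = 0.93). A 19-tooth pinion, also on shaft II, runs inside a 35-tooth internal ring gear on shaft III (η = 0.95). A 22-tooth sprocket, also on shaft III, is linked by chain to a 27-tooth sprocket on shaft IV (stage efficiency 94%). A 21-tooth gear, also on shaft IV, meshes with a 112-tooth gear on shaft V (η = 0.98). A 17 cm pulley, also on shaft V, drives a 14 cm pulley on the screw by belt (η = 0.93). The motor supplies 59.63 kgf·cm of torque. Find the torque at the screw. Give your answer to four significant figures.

belt 99/137 = 0.72263 → τ = 59.63·0.72263·0.93 = 40.074 kgf·cm
internal gear 35/19 = 1.8421 → τ = 40.074·1.8421·0.95 = 70.129 kgf·cm
chain 27/22 = 1.2273 → τ = 70.129·1.2273·0.94 = 80.904 kgf·cm
gear mesh 112/21 = 5.3333 → τ = 80.904·5.3333·0.98 = 422.86 kgf·cm
belt 14/17 = 0.82353 → τ = 422.86·0.82353·0.93 = 323.86 kgf·cm

323.9 kgf·cm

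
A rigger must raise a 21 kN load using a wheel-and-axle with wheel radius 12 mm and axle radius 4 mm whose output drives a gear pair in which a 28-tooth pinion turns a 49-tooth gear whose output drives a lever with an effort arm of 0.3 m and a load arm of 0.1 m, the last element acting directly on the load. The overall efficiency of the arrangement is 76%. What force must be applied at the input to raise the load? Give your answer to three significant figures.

1.75 kN

Wheel-and-axle MA = R/r = 12/4 = 3.
Gear pair MA = 49/28 = 1.75.
Lever MA = effort arm / load arm = 0.3/0.1 = 3.
Combined ideal MA = 3 × 1.75 × 3 = 15.75.
Actual MA = 15.75 × 0.76 = 11.97.
Effort = load / actual MA = 21 / 11.97 = 1.7544 kN.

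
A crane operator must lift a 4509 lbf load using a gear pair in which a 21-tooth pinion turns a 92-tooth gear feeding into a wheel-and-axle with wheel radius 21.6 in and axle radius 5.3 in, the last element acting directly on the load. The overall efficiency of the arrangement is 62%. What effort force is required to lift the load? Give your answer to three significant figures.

407 lbf

Gear pair MA = 92/21 = 4.381.
Wheel-and-axle MA = R/r = 21.6/5.3 = 4.0755.
Combined ideal MA = 4.381 × 4.0755 = 17.854.
Actual MA = 17.854 × 0.62 = 11.07.
Effort = load / actual MA = 4509 / 11.07 = 407.33 lbf.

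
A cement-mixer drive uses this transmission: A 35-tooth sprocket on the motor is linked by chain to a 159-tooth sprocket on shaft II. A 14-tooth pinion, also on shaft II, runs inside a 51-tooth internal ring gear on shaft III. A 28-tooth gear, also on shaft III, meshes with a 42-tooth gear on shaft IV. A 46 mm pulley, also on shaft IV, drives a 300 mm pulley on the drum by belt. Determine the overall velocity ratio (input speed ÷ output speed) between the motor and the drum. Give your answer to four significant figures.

161.9

Each stage contributes driven/driver: chain 159/35 = 4.5429, internal gear 51/14 = 3.6429, gear mesh 42/28 = 1.5, belt 300/46 = 6.5217.
Overall: 4.5429 × 3.6429 × 1.5 × 6.5217 = 161.89.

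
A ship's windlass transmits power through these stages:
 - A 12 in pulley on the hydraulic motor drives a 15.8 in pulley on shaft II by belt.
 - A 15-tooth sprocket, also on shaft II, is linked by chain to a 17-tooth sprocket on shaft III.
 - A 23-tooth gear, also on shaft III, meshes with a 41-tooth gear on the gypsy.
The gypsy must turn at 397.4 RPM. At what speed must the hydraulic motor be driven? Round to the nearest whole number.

1057 RPM

Overall ratio R = 1.3167 × 1.1333 × 1.7826 = 2.66.
Required input speed = output speed × R = 397.4 × 2.66 = 1057.1 RPM.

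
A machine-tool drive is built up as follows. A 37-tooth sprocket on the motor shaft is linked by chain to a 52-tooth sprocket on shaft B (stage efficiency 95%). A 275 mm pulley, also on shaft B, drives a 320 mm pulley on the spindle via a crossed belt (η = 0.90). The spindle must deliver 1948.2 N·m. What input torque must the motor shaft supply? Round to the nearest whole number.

Overall ratio R = 1.4054 × 1.1636 = 1.6354; overall efficiency η = 0.95 × 0.90 = 0.8550.
Input torque = output torque / (R × η) = 1948.2 / (1.6354 × 0.8550) = 1393.3 N·m.

1393 N·m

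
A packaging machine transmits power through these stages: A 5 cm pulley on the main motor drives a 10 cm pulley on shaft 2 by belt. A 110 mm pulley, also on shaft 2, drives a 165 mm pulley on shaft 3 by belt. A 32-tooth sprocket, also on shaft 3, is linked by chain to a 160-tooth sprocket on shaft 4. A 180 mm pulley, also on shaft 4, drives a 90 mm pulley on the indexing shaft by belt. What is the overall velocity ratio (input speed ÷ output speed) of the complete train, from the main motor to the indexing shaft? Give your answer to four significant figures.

7.500

Each stage contributes driven/driver: belt 10/5 = 2, belt 165/110 = 1.5, chain 160/32 = 5, belt 90/180 = 0.5.
Overall: 2 × 1.5 × 5 × 0.5 = 7.5.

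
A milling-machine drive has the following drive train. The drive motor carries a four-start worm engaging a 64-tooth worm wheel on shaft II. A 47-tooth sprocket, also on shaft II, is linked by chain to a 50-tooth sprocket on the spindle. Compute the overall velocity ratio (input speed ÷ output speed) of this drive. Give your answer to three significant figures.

17.0

Each stage contributes driven/driver: worm 64/4 = 16, chain 50/47 = 1.0638.
Overall: 16 × 1.0638 = 17.021.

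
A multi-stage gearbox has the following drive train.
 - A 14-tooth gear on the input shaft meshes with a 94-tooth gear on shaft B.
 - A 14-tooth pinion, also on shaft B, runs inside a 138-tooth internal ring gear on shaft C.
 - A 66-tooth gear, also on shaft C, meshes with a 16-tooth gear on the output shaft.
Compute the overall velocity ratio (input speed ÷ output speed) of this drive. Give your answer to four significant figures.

16.04

Each stage contributes driven/driver: gear mesh 94/14 = 6.7143, internal gear 138/14 = 9.8571, gear mesh 16/66 = 0.24242.
Overall: 6.7143 × 9.8571 × 0.24242 = 16.045.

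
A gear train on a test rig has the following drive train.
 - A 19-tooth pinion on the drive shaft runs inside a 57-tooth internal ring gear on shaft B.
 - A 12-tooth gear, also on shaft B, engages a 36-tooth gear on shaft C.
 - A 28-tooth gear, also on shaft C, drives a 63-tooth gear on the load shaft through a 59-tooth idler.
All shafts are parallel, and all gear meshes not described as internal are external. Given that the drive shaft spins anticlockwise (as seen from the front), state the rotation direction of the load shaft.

the drive shaft → shaft B: internal mesh, same direction → CCW.
shaft B → shaft C: external mesh, 1 reversal → CW.
shaft C → the load shaft: driver → idler → driven is 2 external meshes, 2 reversals → CW.
3 reversals in total — an odd number — so the load shaft turns opposite to the drive shaft.

clockwise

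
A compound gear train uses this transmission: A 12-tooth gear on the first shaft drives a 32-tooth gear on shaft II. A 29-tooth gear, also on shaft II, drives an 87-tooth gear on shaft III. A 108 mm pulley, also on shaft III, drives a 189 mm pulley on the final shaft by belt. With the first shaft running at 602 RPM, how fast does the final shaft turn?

43 RPM

Gear mesh: ratio = 32/12 = 2.6667, so shaft II turns at 602 / 2.6667 = 225.75 RPM.
Gear mesh: ratio = 87/29 = 3, so shaft III turns at 225.75 / 3 = 75.25 RPM.
Belt: ratio = 189/108 = 1.75, so the final shaft turns at 75.25 / 1.75 = 43 RPM.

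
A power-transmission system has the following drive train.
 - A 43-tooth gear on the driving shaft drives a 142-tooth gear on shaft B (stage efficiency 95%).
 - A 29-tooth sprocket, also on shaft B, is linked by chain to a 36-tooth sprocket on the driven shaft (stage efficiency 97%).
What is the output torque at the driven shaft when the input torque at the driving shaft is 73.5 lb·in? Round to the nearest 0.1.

gear mesh 142/43 = 3.3023 → τ = 73.5·3.3023·0.95 = 230.58 lb·in
chain 36/29 = 1.2414 → τ = 230.58·1.2414·0.97 = 277.66 lb·in

277.7 lb·in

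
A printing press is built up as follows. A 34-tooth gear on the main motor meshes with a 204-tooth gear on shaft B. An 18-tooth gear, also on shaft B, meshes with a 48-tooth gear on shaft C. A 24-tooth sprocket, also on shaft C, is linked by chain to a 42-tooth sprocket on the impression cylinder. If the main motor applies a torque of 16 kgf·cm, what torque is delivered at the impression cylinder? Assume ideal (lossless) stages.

448 kgf·cm

After the gear mesh (204/34): 16 × 6 = 96 kgf·cm
After the gear mesh (48/18): 96 × 2.6667 = 256 kgf·cm
After the chain (42/24): 256 × 1.75 = 448 kgf·cm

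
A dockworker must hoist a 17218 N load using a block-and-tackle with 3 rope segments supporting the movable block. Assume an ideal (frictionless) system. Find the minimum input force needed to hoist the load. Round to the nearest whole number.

5739 N

Block-and-tackle MA = number of supporting rope parts = 3.
Effort = load / MA = 17218 / 3 = 5739.3 N.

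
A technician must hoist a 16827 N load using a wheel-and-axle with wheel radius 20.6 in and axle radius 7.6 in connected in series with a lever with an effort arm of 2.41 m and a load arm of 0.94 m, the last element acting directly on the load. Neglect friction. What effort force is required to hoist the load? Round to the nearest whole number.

Wheel-and-axle MA = R/r = 20.6/7.6 = 2.7105.
Lever MA = effort arm / load arm = 2.41/0.94 = 2.5638.
Combined ideal MA = 2.7105 × 2.5638 = 6.9493.
Effort = load / MA = 16827 / 6.9493 = 2421.4 N.

2421 N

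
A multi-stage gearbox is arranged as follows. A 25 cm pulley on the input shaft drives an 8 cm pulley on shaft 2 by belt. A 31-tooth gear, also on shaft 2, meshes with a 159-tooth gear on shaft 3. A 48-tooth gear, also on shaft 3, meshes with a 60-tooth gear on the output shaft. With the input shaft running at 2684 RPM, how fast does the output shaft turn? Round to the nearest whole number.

1308 RPM

the input shaft → shaft 2 (belt, 8/25): 2684 ÷ 0.32 = 8387.5 RPM
shaft 2 → shaft 3 (gear mesh, 159/31): 8387.5 ÷ 5.129 = 1635.3 RPM
shaft 3 → the output shaft (gear mesh, 60/48): 1635.3 ÷ 1.25 = 1308.2 RPM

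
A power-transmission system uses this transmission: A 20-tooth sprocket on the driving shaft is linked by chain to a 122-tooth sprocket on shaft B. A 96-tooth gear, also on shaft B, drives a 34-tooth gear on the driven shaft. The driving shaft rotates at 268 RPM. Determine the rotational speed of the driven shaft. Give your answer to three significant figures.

chain 122/20 = 6.1 → 268/6.1 = 43.934 RPM
gear mesh 34/96 = 0.35417 → 43.934/0.35417 = 124.05 RPM

124 RPM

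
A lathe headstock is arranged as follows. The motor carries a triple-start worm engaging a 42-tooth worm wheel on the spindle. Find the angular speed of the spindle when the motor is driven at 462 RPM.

33 RPM

the motor → the spindle (worm, 42/3): 462 ÷ 14 = 33 RPM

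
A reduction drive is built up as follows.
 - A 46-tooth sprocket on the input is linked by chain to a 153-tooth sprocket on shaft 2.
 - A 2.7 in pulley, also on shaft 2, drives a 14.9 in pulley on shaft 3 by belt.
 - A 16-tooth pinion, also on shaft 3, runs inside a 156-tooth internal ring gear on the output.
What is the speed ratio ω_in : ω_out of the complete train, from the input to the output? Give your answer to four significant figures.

179.0

Each stage contributes driven/driver: chain 153/46 = 3.3261, belt 14.9/2.7 = 5.5185, internal gear 156/16 = 9.75.
Overall: 3.3261 × 5.5185 × 9.75 = 178.96.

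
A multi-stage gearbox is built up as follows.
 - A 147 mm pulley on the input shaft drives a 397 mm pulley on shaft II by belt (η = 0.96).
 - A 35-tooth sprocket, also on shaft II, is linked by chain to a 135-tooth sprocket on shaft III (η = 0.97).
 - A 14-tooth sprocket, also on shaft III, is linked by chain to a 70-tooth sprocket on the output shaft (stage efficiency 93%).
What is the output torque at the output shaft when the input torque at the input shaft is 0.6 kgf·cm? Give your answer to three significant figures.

After the belt (397/147): 0.6 × 2.7007 × 0.96 = 1.5556 kgf·cm
After the chain (135/35): 1.5556 × 3.8571 × 0.97 = 5.8201 kgf·cm
After the chain (70/14): 5.8201 × 5 × 0.93 = 27.064 kgf·cm

27.1 kgf·cm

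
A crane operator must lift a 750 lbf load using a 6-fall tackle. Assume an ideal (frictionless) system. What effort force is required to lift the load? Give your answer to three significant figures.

Block-and-tackle MA = number of supporting rope parts = 6.
Effort = load / MA = 750 / 6 = 125 lbf.

125 lbf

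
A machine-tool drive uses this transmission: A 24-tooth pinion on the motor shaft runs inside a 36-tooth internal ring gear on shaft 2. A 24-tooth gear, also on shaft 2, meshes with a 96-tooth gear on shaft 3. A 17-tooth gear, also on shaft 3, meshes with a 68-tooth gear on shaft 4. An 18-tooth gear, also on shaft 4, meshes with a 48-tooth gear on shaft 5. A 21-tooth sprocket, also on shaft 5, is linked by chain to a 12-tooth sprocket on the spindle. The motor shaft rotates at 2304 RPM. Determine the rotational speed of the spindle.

internal gear 36/24 = 1.5 → 2304/1.5 = 1536 RPM
gear mesh 96/24 = 4 → 1536/4 = 384 RPM
gear mesh 68/17 = 4 → 384/4 = 96 RPM
gear mesh 48/18 = 2.6667 → 96/2.6667 = 36 RPM
chain 12/21 = 0.57143 → 36/0.57143 = 63 RPM

63 RPM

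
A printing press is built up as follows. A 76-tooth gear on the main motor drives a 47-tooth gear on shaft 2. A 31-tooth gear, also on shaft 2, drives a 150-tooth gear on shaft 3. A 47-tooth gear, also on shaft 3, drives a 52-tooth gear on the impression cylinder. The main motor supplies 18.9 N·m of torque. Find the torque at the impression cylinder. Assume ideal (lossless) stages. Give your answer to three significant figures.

gear mesh 47/76 = 0.61842 → τ = 18.9·0.61842 = 11.688 N·m
gear mesh 150/31 = 4.8387 → τ = 11.688·4.8387 = 56.556 N·m
gear mesh 52/47 = 1.1064 → τ = 56.556·1.1064 = 62.572 N·m

62.6 N·m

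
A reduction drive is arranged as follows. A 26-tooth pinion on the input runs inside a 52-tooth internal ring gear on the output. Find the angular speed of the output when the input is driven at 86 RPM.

43 RPM

internal gear 52/26 = 2 → 86/2 = 43 RPM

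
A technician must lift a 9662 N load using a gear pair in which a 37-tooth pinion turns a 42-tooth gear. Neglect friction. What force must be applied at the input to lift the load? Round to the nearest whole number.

Gear pair MA = 42/37 = 1.1351.
Effort = load / MA = 9662 / 1.1351 = 8511.8 N.

8512 N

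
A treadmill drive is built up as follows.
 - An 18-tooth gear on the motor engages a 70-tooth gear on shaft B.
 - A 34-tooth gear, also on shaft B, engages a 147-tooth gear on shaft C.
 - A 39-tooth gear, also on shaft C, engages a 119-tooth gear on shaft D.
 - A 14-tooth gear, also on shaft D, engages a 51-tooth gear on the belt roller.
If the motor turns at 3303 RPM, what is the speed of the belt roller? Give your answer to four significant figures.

17.67 RPM

gear mesh 70/18 = 3.8889 → 3303/3.8889 = 849.34 RPM
gear mesh 147/34 = 4.3235 → 849.34/4.3235 = 196.45 RPM
gear mesh 119/39 = 3.0513 → 196.45/3.0513 = 64.382 RPM
gear mesh 51/14 = 3.6429 → 64.382/3.6429 = 17.673 RPM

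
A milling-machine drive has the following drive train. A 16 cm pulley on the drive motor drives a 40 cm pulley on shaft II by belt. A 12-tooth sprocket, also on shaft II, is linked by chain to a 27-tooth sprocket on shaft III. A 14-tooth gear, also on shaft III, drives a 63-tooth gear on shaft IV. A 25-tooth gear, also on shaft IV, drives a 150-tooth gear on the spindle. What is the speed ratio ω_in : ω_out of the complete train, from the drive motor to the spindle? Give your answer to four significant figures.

151.9

Each stage contributes driven/driver: belt 40/16 = 2.5, chain 27/12 = 2.25, gear mesh 63/14 = 4.5, gear mesh 150/25 = 6.
Overall: 2.5 × 2.25 × 4.5 × 6 = 151.88.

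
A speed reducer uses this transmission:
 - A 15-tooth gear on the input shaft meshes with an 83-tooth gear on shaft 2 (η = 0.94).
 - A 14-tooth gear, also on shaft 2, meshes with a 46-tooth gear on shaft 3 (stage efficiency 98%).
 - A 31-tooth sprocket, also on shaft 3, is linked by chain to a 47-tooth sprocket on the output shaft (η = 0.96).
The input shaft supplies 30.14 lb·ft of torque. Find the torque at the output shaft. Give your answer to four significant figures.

734.7 lb·ft

gear mesh 83/15 = 5.5333 → τ = 30.14·5.5333·0.94 = 156.77 lb·ft
gear mesh 46/14 = 3.2857 → τ = 156.77·3.2857·0.98 = 504.79 lb·ft
chain 47/31 = 1.5161 → τ = 504.79·1.5161·0.96 = 734.72 lb·ft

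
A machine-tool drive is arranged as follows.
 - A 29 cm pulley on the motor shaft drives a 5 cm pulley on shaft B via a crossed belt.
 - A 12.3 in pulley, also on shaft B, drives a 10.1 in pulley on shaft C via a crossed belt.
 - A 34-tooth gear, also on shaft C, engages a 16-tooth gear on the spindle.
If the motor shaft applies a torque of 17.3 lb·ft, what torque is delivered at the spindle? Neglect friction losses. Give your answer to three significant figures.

Belt: ratio = 5/29 = 0.17241; torque at shaft B = 17.3 × 0.17241 = 2.9828 lb·ft.
Belt: ratio = 10.1/12.3 = 0.82114; torque at shaft C = 2.9828 × 0.82114 = 2.4493 lb·ft.
Gear mesh: ratio = 16/34 = 0.47059; torque at the spindle = 2.4493 × 0.47059 = 1.1526 lb·ft.

1.15 lb·ft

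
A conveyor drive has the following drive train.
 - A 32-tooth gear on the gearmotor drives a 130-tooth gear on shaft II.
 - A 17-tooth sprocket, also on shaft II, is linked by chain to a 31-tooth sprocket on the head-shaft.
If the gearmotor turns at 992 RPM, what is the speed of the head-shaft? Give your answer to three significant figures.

gear mesh 130/32 = 4.0625 → 992/4.0625 = 244.18 RPM
chain 31/17 = 1.8235 → 244.18/1.8235 = 133.91 RPM

134 RPM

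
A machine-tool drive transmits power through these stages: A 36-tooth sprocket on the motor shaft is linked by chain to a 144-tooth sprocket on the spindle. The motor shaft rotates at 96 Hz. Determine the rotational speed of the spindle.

the motor shaft → the spindle (chain, 144/36): 96 ÷ 4 = 24 Hz

24 Hz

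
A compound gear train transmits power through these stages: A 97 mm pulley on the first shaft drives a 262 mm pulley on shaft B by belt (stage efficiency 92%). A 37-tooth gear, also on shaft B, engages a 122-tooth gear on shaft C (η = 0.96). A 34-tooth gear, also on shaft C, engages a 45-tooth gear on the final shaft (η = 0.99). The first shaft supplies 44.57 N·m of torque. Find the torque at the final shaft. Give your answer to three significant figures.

459 N·m

Belt: ratio = 262/97 = 2.701; torque at shaft B = 44.57 × 2.701 × 0.92 = 110.75 N·m.
Gear mesh: ratio = 122/37 = 3.2973; torque at shaft C = 110.75 × 3.2973 × 0.96 = 350.58 N·m.
Gear mesh: ratio = 45/34 = 1.3235; torque at the final shaft = 350.58 × 1.3235 × 0.99 = 459.37 N·m.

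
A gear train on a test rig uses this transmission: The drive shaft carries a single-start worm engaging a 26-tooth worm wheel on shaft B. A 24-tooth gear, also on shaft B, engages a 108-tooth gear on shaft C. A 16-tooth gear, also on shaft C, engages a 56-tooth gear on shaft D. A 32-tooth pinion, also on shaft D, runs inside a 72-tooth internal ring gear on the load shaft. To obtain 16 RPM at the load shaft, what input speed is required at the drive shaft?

14742 RPM

Overall ratio R = 26 × 4.5 × 3.5 × 2.25 = 921.38.
Required input speed = output speed × R = 16 × 921.38 = 14742 RPM.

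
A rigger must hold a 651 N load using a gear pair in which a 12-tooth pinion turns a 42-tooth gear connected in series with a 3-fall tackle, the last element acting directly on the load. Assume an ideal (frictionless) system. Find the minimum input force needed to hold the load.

62 N

Gear pair MA = 42/12 = 3.5.
Block-and-tackle MA = number of supporting rope parts = 3.
Combined ideal MA = 3.5 × 3 = 10.5.
Effort = load / MA = 651 / 10.5 = 62 N.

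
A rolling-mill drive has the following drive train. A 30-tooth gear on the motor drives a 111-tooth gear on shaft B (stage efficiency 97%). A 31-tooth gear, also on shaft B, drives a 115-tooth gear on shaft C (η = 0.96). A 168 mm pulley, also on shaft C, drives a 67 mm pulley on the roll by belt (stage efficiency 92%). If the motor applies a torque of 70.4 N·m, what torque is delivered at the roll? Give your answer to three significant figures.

gear mesh 111/30 = 3.7 → τ = 70.4·3.7·0.97 = 252.67 N·m
gear mesh 115/31 = 3.7097 → τ = 252.67·3.7097·0.96 = 899.82 N·m
belt 67/168 = 0.39881 → τ = 899.82·0.39881·0.92 = 330.15 N·m

330 N·m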